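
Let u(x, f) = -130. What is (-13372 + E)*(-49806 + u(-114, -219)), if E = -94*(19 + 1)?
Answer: 761623872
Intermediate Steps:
E = -1880 (E = -94*20 = -1880)
(-13372 + E)*(-49806 + u(-114, -219)) = (-13372 - 1880)*(-49806 - 130) = -15252*(-49936) = 761623872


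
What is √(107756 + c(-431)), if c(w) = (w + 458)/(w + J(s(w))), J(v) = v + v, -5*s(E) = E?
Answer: √20016842921/431 ≈ 328.26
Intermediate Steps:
s(E) = -E/5
J(v) = 2*v
c(w) = 5*(458 + w)/(3*w) (c(w) = (w + 458)/(w + 2*(-w/5)) = (458 + w)/(w - 2*w/5) = (458 + w)/((3*w/5)) = (458 + w)*(5/(3*w)) = 5*(458 + w)/(3*w))
√(107756 + c(-431)) = √(107756 + (5/3)*(458 - 431)/(-431)) = √(107756 + (5/3)*(-1/431)*27) = √(107756 - 45/431) = √(46442791/431) = √20016842921/431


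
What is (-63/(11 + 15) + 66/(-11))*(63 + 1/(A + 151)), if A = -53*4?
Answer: -420699/793 ≈ -530.52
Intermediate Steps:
A = -212
(-63/(11 + 15) + 66/(-11))*(63 + 1/(A + 151)) = (-63/(11 + 15) + 66/(-11))*(63 + 1/(-212 + 151)) = (-63/26 + 66*(-1/11))*(63 + 1/(-61)) = (-63*1/26 - 6)*(63 - 1/61) = (-63/26 - 6)*(3842/61) = -219/26*3842/61 = -420699/793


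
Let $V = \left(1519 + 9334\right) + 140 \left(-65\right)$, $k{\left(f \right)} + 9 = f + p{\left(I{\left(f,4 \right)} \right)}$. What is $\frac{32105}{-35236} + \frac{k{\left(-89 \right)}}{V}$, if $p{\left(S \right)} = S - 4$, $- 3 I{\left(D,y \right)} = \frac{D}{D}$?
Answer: $- \frac{179657647}{185306124} \approx -0.96952$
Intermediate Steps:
$I{\left(D,y \right)} = - \frac{1}{3}$ ($I{\left(D,y \right)} = - \frac{D \frac{1}{D}}{3} = \left(- \frac{1}{3}\right) 1 = - \frac{1}{3}$)
$p{\left(S \right)} = -4 + S$
$k{\left(f \right)} = - \frac{40}{3} + f$ ($k{\left(f \right)} = -9 + \left(f - \frac{13}{3}\right) = -9 + \left(- \frac{13}{3} + f\right) = - \frac{40}{3} + f$)
$V = 1753$ ($V = 10853 - 9100 = 1753$)
$\frac{32105}{-35236} + \frac{k{\left(-89 \right)}}{V} = \frac{32105}{-35236} + \frac{- \frac{40}{3} - 89}{1753} = 32105 \left(- \frac{1}{35236}\right) - \frac{307}{5259} = - \frac{32105}{35236} - \frac{307}{5259} = - \frac{179657647}{185306124}$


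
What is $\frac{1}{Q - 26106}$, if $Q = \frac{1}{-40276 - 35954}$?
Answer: $- \frac{76230}{1990060381} \approx -3.8305 \cdot 10^{-5}$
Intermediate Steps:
$Q = - \frac{1}{76230}$ ($Q = \frac{1}{-76230} = - \frac{1}{76230} \approx -1.3118 \cdot 10^{-5}$)
$\frac{1}{Q - 26106} = \frac{1}{- \frac{1}{76230} - 26106} = \frac{1}{- \frac{1990060381}{76230}} = - \frac{76230}{1990060381}$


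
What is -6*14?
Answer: -84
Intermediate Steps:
-6*14 = -84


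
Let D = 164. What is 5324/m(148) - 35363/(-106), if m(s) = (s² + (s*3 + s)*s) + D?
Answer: 969829909/2906626 ≈ 333.66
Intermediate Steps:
m(s) = 164 + 5*s² (m(s) = (s² + (s*3 + s)*s) + 164 = (s² + (3*s + s)*s) + 164 = (s² + (4*s)*s) + 164 = (s² + 4*s²) + 164 = 5*s² + 164 = 164 + 5*s²)
5324/m(148) - 35363/(-106) = 5324/(164 + 5*148²) - 35363/(-106) = 5324/(164 + 5*21904) - 35363*(-1/106) = 5324/(164 + 109520) + 35363/106 = 5324/109684 + 35363/106 = 5324*(1/109684) + 35363/106 = 1331/27421 + 35363/106 = 969829909/2906626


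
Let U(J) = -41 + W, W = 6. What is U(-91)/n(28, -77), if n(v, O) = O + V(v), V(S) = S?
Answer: 5/7 ≈ 0.71429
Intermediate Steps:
U(J) = -35 (U(J) = -41 + 6 = -35)
n(v, O) = O + v
U(-91)/n(28, -77) = -35/(-77 + 28) = -35/(-49) = -35*(-1/49) = 5/7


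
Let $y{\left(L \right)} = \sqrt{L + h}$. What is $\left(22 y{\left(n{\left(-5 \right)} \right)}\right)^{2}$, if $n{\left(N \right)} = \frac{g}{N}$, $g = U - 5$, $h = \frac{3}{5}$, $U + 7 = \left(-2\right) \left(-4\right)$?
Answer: $\frac{3388}{5} \approx 677.6$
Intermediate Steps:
$U = 1$ ($U = -7 - -8 = -7 + 8 = 1$)
$h = \frac{3}{5}$ ($h = 3 \cdot \frac{1}{5} = \frac{3}{5} \approx 0.6$)
$g = -4$ ($g = 1 - 5 = -4$)
$n{\left(N \right)} = - \frac{4}{N}$
$y{\left(L \right)} = \sqrt{\frac{3}{5} + L}$ ($y{\left(L \right)} = \sqrt{L + \frac{3}{5}} = \sqrt{\frac{3}{5} + L}$)
$\left(22 y{\left(n{\left(-5 \right)} \right)}\right)^{2} = \left(22 \frac{\sqrt{15 + 25 \left(- \frac{4}{-5}\right)}}{5}\right)^{2} = \left(22 \frac{\sqrt{15 + 25 \left(\left(-4\right) \left(- \frac{1}{5}\right)\right)}}{5}\right)^{2} = \left(22 \frac{\sqrt{15 + 25 \cdot \frac{4}{5}}}{5}\right)^{2} = \left(22 \frac{\sqrt{15 + 20}}{5}\right)^{2} = \left(22 \frac{\sqrt{35}}{5}\right)^{2} = \left(\frac{22 \sqrt{35}}{5}\right)^{2} = \frac{3388}{5}$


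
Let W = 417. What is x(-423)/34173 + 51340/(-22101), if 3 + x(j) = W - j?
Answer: -192882587/83917497 ≈ -2.2985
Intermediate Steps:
x(j) = 414 - j (x(j) = -3 + (417 - j) = 414 - j)
x(-423)/34173 + 51340/(-22101) = (414 - 1*(-423))/34173 + 51340/(-22101) = (414 + 423)*(1/34173) + 51340*(-1/22101) = 837*(1/34173) - 51340/22101 = 93/3797 - 51340/22101 = -192882587/83917497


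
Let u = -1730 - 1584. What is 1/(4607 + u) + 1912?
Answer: 2472217/1293 ≈ 1912.0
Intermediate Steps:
u = -3314
1/(4607 + u) + 1912 = 1/(4607 - 3314) + 1912 = 1/1293 + 1912 = 2472217/1293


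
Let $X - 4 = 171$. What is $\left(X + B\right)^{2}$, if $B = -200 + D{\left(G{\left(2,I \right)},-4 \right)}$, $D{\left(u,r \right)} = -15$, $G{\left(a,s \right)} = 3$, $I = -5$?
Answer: $1600$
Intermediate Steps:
$X = 175$ ($X = 4 + 171 = 175$)
$B = -215$ ($B = -200 - 15 = -215$)
$\left(X + B\right)^{2} = \left(175 - 215\right)^{2} = \left(-40\right)^{2} = 1600$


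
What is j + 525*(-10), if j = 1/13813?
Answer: -72518249/13813 ≈ -5250.0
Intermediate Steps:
j = 1/13813 ≈ 7.2396e-5
j + 525*(-10) = 1/13813 + 525*(-10) = 1/13813 - 5250 = -72518249/13813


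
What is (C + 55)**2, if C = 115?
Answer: 28900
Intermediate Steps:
(C + 55)**2 = (115 + 55)**2 = 170**2 = 28900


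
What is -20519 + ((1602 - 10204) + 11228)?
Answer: -17893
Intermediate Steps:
-20519 + ((1602 - 10204) + 11228) = -20519 + (-8602 + 11228) = -20519 + 2626 = -17893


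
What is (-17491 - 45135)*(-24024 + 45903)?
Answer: -1370194254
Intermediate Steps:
(-17491 - 45135)*(-24024 + 45903) = -62626*21879 = -1370194254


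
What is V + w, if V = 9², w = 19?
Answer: 100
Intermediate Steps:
V = 81
V + w = 81 + 19 = 100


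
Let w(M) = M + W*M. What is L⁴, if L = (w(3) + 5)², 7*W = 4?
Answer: 457163239653376/5764801 ≈ 7.9303e+7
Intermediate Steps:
W = 4/7 (W = (⅐)*4 = 4/7 ≈ 0.57143)
w(M) = 11*M/7 (w(M) = M + 4*M/7 = 11*M/7)
L = 4624/49 (L = ((11/7)*3 + 5)² = (33/7 + 5)² = (68/7)² = 4624/49 ≈ 94.367)
L⁴ = (4624/49)⁴ = 457163239653376/5764801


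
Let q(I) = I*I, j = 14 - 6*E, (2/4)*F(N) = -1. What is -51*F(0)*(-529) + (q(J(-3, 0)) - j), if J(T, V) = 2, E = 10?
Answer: -53908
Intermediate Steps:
F(N) = -2 (F(N) = 2*(-1) = -2)
j = -46 (j = 14 - 6*10 = 14 - 60 = -46)
q(I) = I**2
-51*F(0)*(-529) + (q(J(-3, 0)) - j) = -51*(-2)*(-529) + (2**2 - 1*(-46)) = 102*(-529) + (4 + 46) = -53958 + 50 = -53908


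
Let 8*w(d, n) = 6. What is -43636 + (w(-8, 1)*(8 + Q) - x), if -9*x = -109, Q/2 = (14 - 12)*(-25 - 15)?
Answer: -393859/9 ≈ -43762.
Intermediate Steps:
Q = -160 (Q = 2*((14 - 12)*(-25 - 15)) = 2*(2*(-40)) = 2*(-80) = -160)
w(d, n) = ¾ (w(d, n) = (⅛)*6 = ¾)
x = 109/9 (x = -⅑*(-109) = 109/9 ≈ 12.111)
-43636 + (w(-8, 1)*(8 + Q) - x) = -43636 + (3*(8 - 160)/4 - 1*109/9) = -43636 + ((¾)*(-152) - 109/9) = -43636 + (-114 - 109/9) = -43636 - 1135/9 = -393859/9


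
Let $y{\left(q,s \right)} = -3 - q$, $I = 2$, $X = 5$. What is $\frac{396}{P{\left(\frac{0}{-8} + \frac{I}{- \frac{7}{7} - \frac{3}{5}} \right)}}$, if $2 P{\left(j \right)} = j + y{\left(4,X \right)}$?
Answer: $-96$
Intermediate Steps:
$P{\left(j \right)} = - \frac{7}{2} + \frac{j}{2}$ ($P{\left(j \right)} = \frac{j - 7}{2} = \frac{-7 + j}{2} = - \frac{7}{2} + \frac{j}{2}$)
$\frac{396}{P{\left(\frac{0}{-8} + \frac{I}{- \frac{7}{7} - \frac{3}{5}} \right)}} = \frac{396}{- \frac{7}{2} + \frac{\frac{0}{-8} + \frac{2}{- \frac{7}{7} - \frac{3}{5}}}{2}} = \frac{396}{- \frac{7}{2} + \frac{0 \left(- \frac{1}{8}\right) + \frac{2}{\left(-7\right) \frac{1}{7} - \frac{3}{5}}}{2}} = \frac{396}{- \frac{7}{2} + \frac{0 + \frac{2}{-1 - \frac{3}{5}}}{2}} = \frac{396}{- \frac{7}{2} + \frac{0 + \frac{2}{- \frac{8}{5}}}{2}} = \frac{396}{- \frac{7}{2} + \frac{0 + 2 \left(- \frac{5}{8}\right)}{2}} = \frac{396}{- \frac{7}{2} + \frac{0 - \frac{5}{4}}{2}} = \frac{396}{- \frac{7}{2} + \frac{1}{2} \left(- \frac{5}{4}\right)} = \frac{396}{- \frac{7}{2} - \frac{5}{8}} = \frac{396}{- \frac{33}{8}} = 396 \left(- \frac{8}{33}\right) = -96$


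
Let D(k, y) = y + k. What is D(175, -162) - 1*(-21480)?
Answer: 21493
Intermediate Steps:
D(k, y) = k + y
D(175, -162) - 1*(-21480) = (175 - 162) - 1*(-21480) = 13 + 21480 = 21493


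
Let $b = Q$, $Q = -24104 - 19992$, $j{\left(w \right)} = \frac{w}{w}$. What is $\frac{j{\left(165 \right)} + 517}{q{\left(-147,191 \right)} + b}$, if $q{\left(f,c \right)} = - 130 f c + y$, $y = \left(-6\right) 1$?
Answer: $\frac{259}{1802954} \approx 0.00014365$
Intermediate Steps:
$j{\left(w \right)} = 1$
$y = -6$
$Q = -44096$
$q{\left(f,c \right)} = -6 - 130 c f$ ($q{\left(f,c \right)} = - 130 f c - 6 = - 130 c f - 6 = -6 - 130 c f$)
$b = -44096$
$\frac{j{\left(165 \right)} + 517}{q{\left(-147,191 \right)} + b} = \frac{1 + 517}{\left(-6 - 24830 \left(-147\right)\right) - 44096} = \frac{518}{\left(-6 + 3650010\right) - 44096} = \frac{518}{3650004 - 44096} = \frac{518}{3605908} = 518 \cdot \frac{1}{3605908} = \frac{259}{1802954}$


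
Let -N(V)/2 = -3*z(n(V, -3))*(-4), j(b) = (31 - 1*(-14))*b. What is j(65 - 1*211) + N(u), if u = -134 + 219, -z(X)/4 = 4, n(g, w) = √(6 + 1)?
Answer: -6186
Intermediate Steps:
n(g, w) = √7
z(X) = -16 (z(X) = -4*4 = -16)
j(b) = 45*b (j(b) = (31 + 14)*b = 45*b)
u = 85
N(V) = 384 (N(V) = -2*(-3*(-16))*(-4) = -96*(-4) = -2*(-192) = 384)
j(65 - 1*211) + N(u) = 45*(65 - 1*211) + 384 = 45*(65 - 211) + 384 = 45*(-146) + 384 = -6570 + 384 = -6186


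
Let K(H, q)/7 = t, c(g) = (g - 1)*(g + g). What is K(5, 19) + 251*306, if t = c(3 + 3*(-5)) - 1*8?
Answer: 78934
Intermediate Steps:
c(g) = 2*g*(-1 + g) (c(g) = (-1 + g)*(2*g) = 2*g*(-1 + g))
t = 304 (t = 2*(3 + 3*(-5))*(-1 + (3 + 3*(-5))) - 1*8 = 2*(3 - 15)*(-1 + (3 - 15)) - 8 = 2*(-12)*(-1 - 12) - 8 = 2*(-12)*(-13) - 8 = 312 - 8 = 304)
K(H, q) = 2128 (K(H, q) = 7*304 = 2128)
K(5, 19) + 251*306 = 2128 + 251*306 = 2128 + 76806 = 78934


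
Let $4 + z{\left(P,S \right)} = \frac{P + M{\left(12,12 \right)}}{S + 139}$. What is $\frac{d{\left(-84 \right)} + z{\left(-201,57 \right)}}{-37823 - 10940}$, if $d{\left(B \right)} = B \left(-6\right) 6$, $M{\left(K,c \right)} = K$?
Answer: $- \frac{84533}{1365364} \approx -0.061912$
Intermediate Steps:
$z{\left(P,S \right)} = -4 + \frac{12 + P}{139 + S}$ ($z{\left(P,S \right)} = -4 + \frac{P + 12}{S + 139} = -4 + \frac{12 + P}{139 + S}$)
$d{\left(B \right)} = - 36 B$ ($d{\left(B \right)} = - 6 B 6 = - 36 B$)
$\frac{d{\left(-84 \right)} + z{\left(-201,57 \right)}}{-37823 - 10940} = \frac{\left(-36\right) \left(-84\right) + \frac{-544 - 201 - 228}{139 + 57}}{-37823 - 10940} = \frac{3024 + \frac{-544 - 201 - 228}{196}}{-48763} = \left(3024 + \frac{1}{196} \left(-973\right)\right) \left(- \frac{1}{48763}\right) = \left(3024 - \frac{139}{28}\right) \left(- \frac{1}{48763}\right) = \frac{84533}{28} \left(- \frac{1}{48763}\right) = - \frac{84533}{1365364}$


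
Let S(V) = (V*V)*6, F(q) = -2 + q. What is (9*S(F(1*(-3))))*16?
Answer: 21600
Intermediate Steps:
S(V) = 6*V² (S(V) = V²*6 = 6*V²)
(9*S(F(1*(-3))))*16 = (9*(6*(-2 + 1*(-3))²))*16 = (9*(6*(-2 - 3)²))*16 = (9*(6*(-5)²))*16 = (9*(6*25))*16 = (9*150)*16 = 1350*16 = 21600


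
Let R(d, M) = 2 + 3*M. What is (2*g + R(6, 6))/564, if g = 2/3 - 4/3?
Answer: 14/423 ≈ 0.033097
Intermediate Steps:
g = -2/3 (g = 2*(1/3) - 4*1/3 = 2/3 - 4/3 = -2/3 ≈ -0.66667)
(2*g + R(6, 6))/564 = (2*(-2/3) + (2 + 3*6))/564 = (-4/3 + (2 + 18))*(1/564) = (-4/3 + 20)*(1/564) = (56/3)*(1/564) = 14/423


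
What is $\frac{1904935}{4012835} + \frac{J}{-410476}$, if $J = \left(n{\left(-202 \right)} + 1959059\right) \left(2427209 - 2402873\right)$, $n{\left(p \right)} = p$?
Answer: $- \frac{9564702393826243}{82358622973} \approx -1.1613 \cdot 10^{5}$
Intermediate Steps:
$J = 47670743952$ ($J = \left(-202 + 1959059\right) \left(2427209 - 2402873\right) = 1958857 \cdot 24336 = 47670743952$)
$\frac{1904935}{4012835} + \frac{J}{-410476} = \frac{1904935}{4012835} + \frac{47670743952}{-410476} = 1904935 \cdot \frac{1}{4012835} + 47670743952 \left(- \frac{1}{410476}\right) = \frac{380987}{802567} - \frac{11917685988}{102619} = - \frac{9564702393826243}{82358622973}$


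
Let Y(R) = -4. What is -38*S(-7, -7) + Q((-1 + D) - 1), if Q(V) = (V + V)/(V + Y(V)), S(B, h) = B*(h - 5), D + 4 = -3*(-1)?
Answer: -22338/7 ≈ -3191.1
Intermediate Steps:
D = -1 (D = -4 - 3*(-1) = -4 + 3 = -1)
S(B, h) = B*(-5 + h)
Q(V) = 2*V/(-4 + V) (Q(V) = (V + V)/(V - 4) = (2*V)/(-4 + V) = 2*V/(-4 + V))
-38*S(-7, -7) + Q((-1 + D) - 1) = -(-266)*(-5 - 7) + 2*((-1 - 1) - 1)/(-4 + ((-1 - 1) - 1)) = -(-266)*(-12) + 2*(-2 - 1)/(-4 + (-2 - 1)) = -38*84 + 2*(-3)/(-4 - 3) = -3192 + 2*(-3)/(-7) = -3192 + 2*(-3)*(-⅐) = -3192 + 6/7 = -22338/7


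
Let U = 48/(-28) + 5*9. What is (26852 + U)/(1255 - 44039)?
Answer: -188267/299488 ≈ -0.62863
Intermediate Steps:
U = 303/7 (U = -1/28*48 + 45 = -12/7 + 45 = 303/7 ≈ 43.286)
(26852 + U)/(1255 - 44039) = (26852 + 303/7)/(1255 - 44039) = (188267/7)/(-42784) = (188267/7)*(-1/42784) = -188267/299488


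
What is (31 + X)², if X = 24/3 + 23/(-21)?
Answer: 633616/441 ≈ 1436.8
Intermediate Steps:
X = 145/21 (X = 24*(⅓) + 23*(-1/21) = 8 - 23/21 = 145/21 ≈ 6.9048)
(31 + X)² = (31 + 145/21)² = (796/21)² = 633616/441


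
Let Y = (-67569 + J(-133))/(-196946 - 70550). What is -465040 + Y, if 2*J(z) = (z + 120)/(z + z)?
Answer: -66178816848185/142307872 ≈ -4.6504e+5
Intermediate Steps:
J(z) = (120 + z)/(4*z) (J(z) = ((z + 120)/(z + z))/2 = ((120 + z)/((2*z)))/2 = ((120 + z)*(1/(2*z)))/2 = ((120 + z)/(2*z))/2 = (120 + z)/(4*z))
Y = 35946695/142307872 (Y = (-67569 + (1/4)*(120 - 133)/(-133))/(-196946 - 70550) = (-67569 + (1/4)*(-1/133)*(-13))/(-267496) = (-67569 + 13/532)*(-1/267496) = -35946695/532*(-1/267496) = 35946695/142307872 ≈ 0.25260)
-465040 + Y = -465040 + 35946695/142307872 = -66178816848185/142307872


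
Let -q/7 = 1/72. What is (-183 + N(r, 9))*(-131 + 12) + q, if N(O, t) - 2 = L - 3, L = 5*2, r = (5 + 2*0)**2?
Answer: 1490825/72 ≈ 20706.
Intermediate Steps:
r = 25 (r = (5 + 0)**2 = 5**2 = 25)
L = 10
N(O, t) = 9 (N(O, t) = 2 + (10 - 3) = 2 + 7 = 9)
q = -7/72 ≈ -0.097222
(-183 + N(r, 9))*(-131 + 12) + q = (-183 + 9)*(-131 + 12) - 7/72 = -174*(-119) - 7/72 = 20706 - 7/72 = 1490825/72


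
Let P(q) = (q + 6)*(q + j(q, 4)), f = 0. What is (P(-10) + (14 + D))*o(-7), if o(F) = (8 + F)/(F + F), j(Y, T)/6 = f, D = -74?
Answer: 10/7 ≈ 1.4286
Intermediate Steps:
j(Y, T) = 0 (j(Y, T) = 6*0 = 0)
o(F) = (8 + F)/(2*F) (o(F) = (8 + F)/((2*F)) = (8 + F)*(1/(2*F)) = (8 + F)/(2*F))
P(q) = q*(6 + q) (P(q) = (q + 6)*(q + 0) = (6 + q)*q = q*(6 + q))
(P(-10) + (14 + D))*o(-7) = (-10*(6 - 10) + (14 - 74))*((½)*(8 - 7)/(-7)) = (-10*(-4) - 60)*((½)*(-⅐)*1) = (40 - 60)*(-1/14) = -20*(-1/14) = 10/7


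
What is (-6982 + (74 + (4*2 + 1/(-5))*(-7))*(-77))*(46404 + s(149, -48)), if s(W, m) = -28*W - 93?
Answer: -1785808681/5 ≈ -3.5716e+8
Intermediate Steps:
s(W, m) = -93 - 28*W
(-6982 + (74 + (4*2 + 1/(-5))*(-7))*(-77))*(46404 + s(149, -48)) = (-6982 + (74 + (4*2 + 1/(-5))*(-7))*(-77))*(46404 + (-93 - 28*149)) = (-6982 + (74 + (8 - ⅕)*(-7))*(-77))*(46404 + (-93 - 4172)) = (-6982 + (74 + (39/5)*(-7))*(-77))*(46404 - 4265) = (-6982 + (74 - 273/5)*(-77))*42139 = (-6982 + (97/5)*(-77))*42139 = (-6982 - 7469/5)*42139 = -42379/5*42139 = -1785808681/5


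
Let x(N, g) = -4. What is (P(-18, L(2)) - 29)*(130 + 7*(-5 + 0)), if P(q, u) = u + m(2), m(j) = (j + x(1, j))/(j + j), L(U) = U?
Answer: -5225/2 ≈ -2612.5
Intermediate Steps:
m(j) = (-4 + j)/(2*j) (m(j) = (j - 4)/(j + j) = (-4 + j)/((2*j)) = (-4 + j)*(1/(2*j)) = (-4 + j)/(2*j))
P(q, u) = -½ + u (P(q, u) = u + (½)*(-4 + 2)/2 = u + (½)*(½)*(-2) = u - ½ = -½ + u)
(P(-18, L(2)) - 29)*(130 + 7*(-5 + 0)) = ((-½ + 2) - 29)*(130 + 7*(-5 + 0)) = (3/2 - 29)*(130 + 7*(-5)) = -55*(130 - 35)/2 = -55/2*95 = -5225/2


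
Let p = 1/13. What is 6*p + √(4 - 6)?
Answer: 6/13 + I*√2 ≈ 0.46154 + 1.4142*I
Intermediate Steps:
p = 1/13 ≈ 0.076923
6*p + √(4 - 6) = 6*(1/13) + √(4 - 6) = 6/13 + √(-2) = 6/13 + I*√2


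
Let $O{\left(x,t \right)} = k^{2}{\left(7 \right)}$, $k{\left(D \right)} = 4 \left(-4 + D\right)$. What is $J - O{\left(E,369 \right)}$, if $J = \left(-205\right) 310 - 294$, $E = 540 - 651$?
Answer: $-63988$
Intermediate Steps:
$k{\left(D \right)} = -16 + 4 D$
$E = -111$ ($E = 540 - 651 = -111$)
$O{\left(x,t \right)} = 144$ ($O{\left(x,t \right)} = \left(-16 + 4 \cdot 7\right)^{2} = \left(-16 + 28\right)^{2} = 12^{2} = 144$)
$J = -63844$ ($J = -63550 - 294 = -63844$)
$J - O{\left(E,369 \right)} = -63844 - 144 = -63988$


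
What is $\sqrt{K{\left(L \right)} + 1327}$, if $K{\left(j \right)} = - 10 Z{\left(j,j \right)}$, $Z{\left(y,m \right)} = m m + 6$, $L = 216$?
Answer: $i \sqrt{465293} \approx 682.12 i$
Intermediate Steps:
$Z{\left(y,m \right)} = 6 + m^{2}$ ($Z{\left(y,m \right)} = m^{2} + 6 = 6 + m^{2}$)
$K{\left(j \right)} = -60 - 10 j^{2}$ ($K{\left(j \right)} = - 10 \left(6 + j^{2}\right) = -60 - 10 j^{2}$)
$\sqrt{K{\left(L \right)} + 1327} = \sqrt{\left(-60 - 10 \cdot 216^{2}\right) + 1327} = \sqrt{\left(-60 - 466560\right) + 1327} = \sqrt{-466620 + 1327} = \sqrt{-465293} = i \sqrt{465293}$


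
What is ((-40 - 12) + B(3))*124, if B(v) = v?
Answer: -6076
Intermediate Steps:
((-40 - 12) + B(3))*124 = ((-40 - 12) + 3)*124 = (-52 + 3)*124 = -49*124 = -6076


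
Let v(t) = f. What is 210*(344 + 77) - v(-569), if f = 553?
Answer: 87857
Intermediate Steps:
v(t) = 553
210*(344 + 77) - v(-569) = 210*(344 + 77) - 1*553 = 210*421 - 553 = 88410 - 553 = 87857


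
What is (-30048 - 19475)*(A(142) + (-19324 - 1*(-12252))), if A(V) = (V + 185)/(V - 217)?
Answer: 8761064407/25 ≈ 3.5044e+8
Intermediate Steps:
A(V) = (185 + V)/(-217 + V)
(-30048 - 19475)*(A(142) + (-19324 - 1*(-12252))) = (-30048 - 19475)*((185 + 142)/(-217 + 142) + (-19324 - 1*(-12252))) = -49523*(327/(-75) + (-19324 + 12252)) = -49523*(-1/75*327 - 7072) = -49523*(-109/25 - 7072) = -49523*(-176909/25) = 8761064407/25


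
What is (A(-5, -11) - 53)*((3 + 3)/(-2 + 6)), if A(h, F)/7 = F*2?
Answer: -621/2 ≈ -310.50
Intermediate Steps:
A(h, F) = 14*F (A(h, F) = 7*(F*2) = 7*(2*F) = 14*F)
(A(-5, -11) - 53)*((3 + 3)/(-2 + 6)) = (14*(-11) - 53)*((3 + 3)/(-2 + 6)) = (-154 - 53)*(6/4) = -1242/4 = -207*3/2 = -621/2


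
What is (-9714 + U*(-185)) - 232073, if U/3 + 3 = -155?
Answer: -154097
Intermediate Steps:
U = -474 (U = -9 + 3*(-155) = -9 - 465 = -474)
(-9714 + U*(-185)) - 232073 = (-9714 - 474*(-185)) - 232073 = (-9714 + 87690) - 232073 = 77976 - 232073 = -154097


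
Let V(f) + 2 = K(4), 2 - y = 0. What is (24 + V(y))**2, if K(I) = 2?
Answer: 576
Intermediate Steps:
y = 2 (y = 2 - 1*0 = 2 + 0 = 2)
V(f) = 0 (V(f) = -2 + 2 = 0)
(24 + V(y))**2 = (24 + 0)**2 = 24**2 = 576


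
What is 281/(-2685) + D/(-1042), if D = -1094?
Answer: 1322294/1398885 ≈ 0.94525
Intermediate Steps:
281/(-2685) + D/(-1042) = 281/(-2685) - 1094/(-1042) = 281*(-1/2685) - 1094*(-1/1042) = -281/2685 + 547/521 = 1322294/1398885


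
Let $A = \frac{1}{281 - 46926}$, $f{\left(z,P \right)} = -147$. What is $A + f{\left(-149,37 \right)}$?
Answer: $- \frac{6856816}{46645} \approx -147.0$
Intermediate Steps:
$A = - \frac{1}{46645}$ ($A = \frac{1}{-46645} = - \frac{1}{46645} \approx -2.1439 \cdot 10^{-5}$)
$A + f{\left(-149,37 \right)} = - \frac{1}{46645} - 147 = - \frac{6856816}{46645}$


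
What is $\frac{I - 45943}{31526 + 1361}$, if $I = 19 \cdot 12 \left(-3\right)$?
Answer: $- \frac{46627}{32887} \approx -1.4178$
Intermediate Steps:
$I = -684$ ($I = 228 \left(-3\right) = -684$)
$\frac{I - 45943}{31526 + 1361} = \frac{-684 - 45943}{31526 + 1361} = - \frac{46627}{32887}$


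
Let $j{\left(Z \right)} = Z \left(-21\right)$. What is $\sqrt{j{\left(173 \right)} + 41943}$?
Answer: $\sqrt{38310} \approx 195.73$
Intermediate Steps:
$j{\left(Z \right)} = - 21 Z$
$\sqrt{j{\left(173 \right)} + 41943} = \sqrt{\left(-21\right) 173 + 41943} = \sqrt{-3633 + 41943} = \sqrt{38310}$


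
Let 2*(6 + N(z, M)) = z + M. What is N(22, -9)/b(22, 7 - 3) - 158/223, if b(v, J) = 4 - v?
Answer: -5911/8028 ≈ -0.73630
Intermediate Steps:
N(z, M) = -6 + M/2 + z/2 (N(z, M) = -6 + (z + M)/2 = -6 + (M + z)/2 = -6 + (M/2 + z/2) = -6 + M/2 + z/2)
N(22, -9)/b(22, 7 - 3) - 158/223 = (-6 + (½)*(-9) + (½)*22)/(4 - 1*22) - 158/223 = (-6 - 9/2 + 11)/(4 - 22) - 158*1/223 = (½)/(-18) - 158/223 = (½)*(-1/18) - 158/223 = -1/36 - 158/223 = -5911/8028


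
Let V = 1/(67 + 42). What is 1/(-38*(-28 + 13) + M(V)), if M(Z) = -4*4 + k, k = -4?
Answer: 1/550 ≈ 0.0018182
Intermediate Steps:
V = 1/109 ≈ 0.0091743
M(Z) = -20 (M(Z) = -4*4 - 4 = -16 - 4 = -20)
1/(-38*(-28 + 13) + M(V)) = 1/(-38*(-28 + 13) - 20) = 1/(-38*(-15) - 20) = 1/(570 - 20) = 1/550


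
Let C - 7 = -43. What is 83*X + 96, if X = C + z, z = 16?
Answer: -1564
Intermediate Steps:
C = -36 (C = 7 - 43 = -36)
X = -20 (X = -36 + 16 = -20)
83*X + 96 = 83*(-20) + 96 = -1660 + 96 = -1564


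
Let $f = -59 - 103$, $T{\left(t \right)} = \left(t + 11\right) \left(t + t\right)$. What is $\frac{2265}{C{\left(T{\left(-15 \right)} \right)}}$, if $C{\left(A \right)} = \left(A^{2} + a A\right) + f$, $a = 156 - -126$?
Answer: $\frac{755}{16026} \approx 0.047111$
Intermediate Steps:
$a = 282$ ($a = 156 + 126 = 282$)
$T{\left(t \right)} = 2 t \left(11 + t\right)$ ($T{\left(t \right)} = \left(11 + t\right) 2 t = 2 t \left(11 + t\right)$)
$f = -162$
$C{\left(A \right)} = -162 + A^{2} + 282 A$ ($C{\left(A \right)} = \left(A^{2} + 282 A\right) - 162 = -162 + A^{2} + 282 A$)
$\frac{2265}{C{\left(T{\left(-15 \right)} \right)}} = \frac{2265}{-162 + \left(2 \left(-15\right) \left(11 - 15\right)\right)^{2} + 282 \cdot 2 \left(-15\right) \left(11 - 15\right)} = \frac{2265}{-162 + \left(2 \left(-15\right) \left(-4\right)\right)^{2} + 282 \cdot 2 \left(-15\right) \left(-4\right)} = \frac{2265}{-162 + 120^{2} + 282 \cdot 120} = \frac{2265}{-162 + 14400 + 33840} = \frac{2265}{48078} = 2265 \cdot \frac{1}{48078} = \frac{755}{16026}$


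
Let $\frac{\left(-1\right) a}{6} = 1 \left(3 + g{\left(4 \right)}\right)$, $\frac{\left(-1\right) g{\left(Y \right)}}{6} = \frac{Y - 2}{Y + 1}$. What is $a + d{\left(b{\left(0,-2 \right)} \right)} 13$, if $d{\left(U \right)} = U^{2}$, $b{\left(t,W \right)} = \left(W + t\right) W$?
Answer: $\frac{1022}{5} \approx 204.4$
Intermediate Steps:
$g{\left(Y \right)} = - \frac{6 \left(-2 + Y\right)}{1 + Y}$ ($g{\left(Y \right)} = - 6 \frac{Y - 2}{Y + 1} = - 6 \frac{-2 + Y}{1 + Y} = - \frac{6 \left(-2 + Y\right)}{1 + Y}$)
$b{\left(t,W \right)} = W \left(W + t\right)$
$a = - \frac{18}{5}$ ($a = - 6 \cdot 1 \left(3 + \frac{6 \left(2 - 4\right)}{1 + 4}\right) = - 6 \cdot 1 \left(3 + \frac{6 \left(2 - 4\right)}{5}\right) = - 6 \cdot 1 \left(3 + 6 \cdot \frac{1}{5} \left(-2\right)\right) = - 6 \cdot 1 \left(3 - \frac{12}{5}\right) = - 6 \cdot 1 \cdot \frac{3}{5} = \left(-6\right) \frac{3}{5} = - \frac{18}{5} \approx -3.6$)
$a + d{\left(b{\left(0,-2 \right)} \right)} 13 = - \frac{18}{5} + \left(- 2 \left(-2 + 0\right)\right)^{2} \cdot 13 = - \frac{18}{5} + \left(\left(-2\right) \left(-2\right)\right)^{2} \cdot 13 = - \frac{18}{5} + 4^{2} \cdot 13 = - \frac{18}{5} + 16 \cdot 13 = - \frac{18}{5} + 208 = \frac{1022}{5}$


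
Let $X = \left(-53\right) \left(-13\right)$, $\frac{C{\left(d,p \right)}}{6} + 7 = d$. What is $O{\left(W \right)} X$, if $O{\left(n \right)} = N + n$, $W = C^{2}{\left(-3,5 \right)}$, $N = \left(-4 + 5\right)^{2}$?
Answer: $2481089$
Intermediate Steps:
$N = 1$ ($N = 1^{2} = 1$)
$C{\left(d,p \right)} = -42 + 6 d$
$W = 3600$ ($W = \left(-42 + 6 \left(-3\right)\right)^{2} = \left(-42 - 18\right)^{2} = \left(-60\right)^{2} = 3600$)
$O{\left(n \right)} = 1 + n$
$X = 689$
$O{\left(W \right)} X = \left(1 + 3600\right) 689 = 3601 \cdot 689 = 2481089$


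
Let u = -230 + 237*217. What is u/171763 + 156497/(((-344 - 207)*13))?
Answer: -26513655774/1230338369 ≈ -21.550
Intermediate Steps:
u = 51199 (u = -230 + 51429 = 51199)
u/171763 + 156497/(((-344 - 207)*13)) = 51199/171763 + 156497/(((-344 - 207)*13)) = 51199*(1/171763) + 156497/((-551*13)) = 51199/171763 + 156497/(-7163) = 51199/171763 + 156497*(-1/7163) = 51199/171763 - 156497/7163 = -26513655774/1230338369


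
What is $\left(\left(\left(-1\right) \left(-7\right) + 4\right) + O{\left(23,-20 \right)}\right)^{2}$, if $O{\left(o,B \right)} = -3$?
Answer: $64$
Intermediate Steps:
$\left(\left(\left(-1\right) \left(-7\right) + 4\right) + O{\left(23,-20 \right)}\right)^{2} = \left(\left(\left(-1\right) \left(-7\right) + 4\right) - 3\right)^{2} = \left(\left(7 + 4\right) - 3\right)^{2} = \left(11 - 3\right)^{2} = 8^{2} = 64$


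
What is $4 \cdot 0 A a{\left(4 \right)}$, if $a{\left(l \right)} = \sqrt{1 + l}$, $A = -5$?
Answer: $0$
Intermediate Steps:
$4 \cdot 0 A a{\left(4 \right)} = 4 \cdot 0 \left(-5\right) \sqrt{1 + 4} = 0 \left(-5\right) \sqrt{5} = 0 \sqrt{5} = 0$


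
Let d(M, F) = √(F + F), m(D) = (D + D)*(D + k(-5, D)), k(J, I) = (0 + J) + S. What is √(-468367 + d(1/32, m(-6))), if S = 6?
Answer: √(-468367 + 2*√30) ≈ 684.37*I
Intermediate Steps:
k(J, I) = 6 + J (k(J, I) = (0 + J) + 6 = J + 6 = 6 + J)
m(D) = 2*D*(1 + D) (m(D) = (D + D)*(D + (6 - 5)) = (2*D)*(D + 1) = (2*D)*(1 + D) = 2*D*(1 + D))
d(M, F) = √2*√F (d(M, F) = √(2*F) = √2*√F)
√(-468367 + d(1/32, m(-6))) = √(-468367 + √2*√(2*(-6)*(1 - 6))) = √(-468367 + √2*√(2*(-6)*(-5))) = √(-468367 + √2*√60) = √(-468367 + √2*(2*√15)) = √(-468367 + 2*√30)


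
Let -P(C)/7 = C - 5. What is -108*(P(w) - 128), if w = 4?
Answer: 13068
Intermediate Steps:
P(C) = 35 - 7*C (P(C) = -7*(C - 5) = -7*(-5 + C) = 35 - 7*C)
-108*(P(w) - 128) = -108*((35 - 7*4) - 128) = -108*((35 - 28) - 128) = -108*(7 - 128) = -108*(-121) = 13068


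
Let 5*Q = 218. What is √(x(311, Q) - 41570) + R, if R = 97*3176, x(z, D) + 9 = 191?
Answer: 308072 + 2*I*√10347 ≈ 3.0807e+5 + 203.44*I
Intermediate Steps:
Q = 218/5 (Q = (⅕)*218 = 218/5 ≈ 43.600)
x(z, D) = 182 (x(z, D) = -9 + 191 = 182)
R = 308072
√(x(311, Q) - 41570) + R = √(182 - 41570) + 308072 = √(-41388) + 308072 = 2*I*√10347 + 308072 = 308072 + 2*I*√10347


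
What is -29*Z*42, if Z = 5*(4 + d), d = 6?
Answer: -60900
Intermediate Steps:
Z = 50 (Z = 5*(4 + 6) = 5*10 = 50)
-29*Z*42 = -29*50*42 = -1450*42 = -60900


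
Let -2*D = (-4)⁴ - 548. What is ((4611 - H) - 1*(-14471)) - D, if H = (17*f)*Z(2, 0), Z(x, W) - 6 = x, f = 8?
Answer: 17848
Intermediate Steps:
Z(x, W) = 6 + x
H = 1088 (H = (17*8)*(6 + 2) = 136*8 = 1088)
D = 146 (D = -((-4)⁴ - 548)/2 = -(256 - 548)/2 = -½*(-292) = 146)
((4611 - H) - 1*(-14471)) - D = ((4611 - 1*1088) - 1*(-14471)) - 1*146 = ((4611 - 1088) + 14471) - 146 = (3523 + 14471) - 146 = 17994 - 146 = 17848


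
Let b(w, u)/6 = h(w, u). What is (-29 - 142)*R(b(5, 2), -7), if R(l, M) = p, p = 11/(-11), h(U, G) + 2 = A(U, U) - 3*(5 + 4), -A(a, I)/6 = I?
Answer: 171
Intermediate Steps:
A(a, I) = -6*I
h(U, G) = -29 - 6*U (h(U, G) = -2 + (-6*U - 3*(5 + 4)) = -2 + (-6*U - 3*9) = -2 + (-6*U - 27) = -2 + (-27 - 6*U) = -29 - 6*U)
p = -1 (p = 11*(-1/11) = -1)
b(w, u) = -174 - 36*w (b(w, u) = 6*(-29 - 6*w) = -174 - 36*w)
R(l, M) = -1
(-29 - 142)*R(b(5, 2), -7) = (-29 - 142)*(-1) = -171*(-1) = 171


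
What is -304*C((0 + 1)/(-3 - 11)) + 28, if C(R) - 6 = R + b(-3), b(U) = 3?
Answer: -18804/7 ≈ -2686.3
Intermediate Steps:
C(R) = 9 + R (C(R) = 6 + (R + 3) = 6 + (3 + R) = 9 + R)
-304*C((0 + 1)/(-3 - 11)) + 28 = -304*(9 + (0 + 1)/(-3 - 11)) + 28 = -304*(9 + 1/(-14)) + 28 = -304*(9 + 1*(-1/14)) + 28 = -304*(9 - 1/14) + 28 = -304*125/14 + 28 = -19000/7 + 28 = -18804/7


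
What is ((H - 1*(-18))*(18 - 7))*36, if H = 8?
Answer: 10296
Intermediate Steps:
((H - 1*(-18))*(18 - 7))*36 = ((8 - 1*(-18))*(18 - 7))*36 = ((8 + 18)*11)*36 = (26*11)*36 = 286*36 = 10296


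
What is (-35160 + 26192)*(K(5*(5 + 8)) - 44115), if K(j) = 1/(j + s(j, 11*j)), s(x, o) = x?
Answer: 25715511316/65 ≈ 3.9562e+8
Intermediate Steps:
K(j) = 1/(2*j) (K(j) = 1/(j + j) = 1/(2*j))
(-35160 + 26192)*(K(5*(5 + 8)) - 44115) = (-35160 + 26192)*(1/(2*((5*(5 + 8)))) - 44115) = -8968*(1/(2*((5*13))) - 44115) = -8968*((½)/65 - 44115) = -8968*((½)*(1/65) - 44115) = -8968*(1/130 - 44115) = -8968*(-5734949/130) = 25715511316/65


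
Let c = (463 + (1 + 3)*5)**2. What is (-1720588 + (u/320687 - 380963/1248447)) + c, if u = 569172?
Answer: -595455514678352308/400360723089 ≈ -1.4873e+6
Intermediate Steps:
c = 233289 (c = (463 + 4*5)**2 = (463 + 20)**2 = 483**2 = 233289)
(-1720588 + (u/320687 - 380963/1248447)) + c = (-1720588 + (569172/320687 - 380963/1248447)) + 233289 = (-1720588 + 588411194303/400360723089) + 233289 = -688855267407062029/400360723089 + 233289 = -595455514678352308/400360723089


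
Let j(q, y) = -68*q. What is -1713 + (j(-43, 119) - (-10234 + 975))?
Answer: 10470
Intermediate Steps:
-1713 + (j(-43, 119) - (-10234 + 975)) = -1713 + (-68*(-43) - (-10234 + 975)) = -1713 + (2924 - 1*(-9259)) = -1713 + (2924 + 9259) = -1713 + 12183 = 10470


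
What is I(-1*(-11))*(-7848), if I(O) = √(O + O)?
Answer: -7848*√22 ≈ -36810.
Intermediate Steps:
I(O) = √2*√O (I(O) = √(2*O) = √2*√O)
I(-1*(-11))*(-7848) = (√2*√(-1*(-11)))*(-7848) = (√2*√11)*(-7848) = √22*(-7848) = -7848*√22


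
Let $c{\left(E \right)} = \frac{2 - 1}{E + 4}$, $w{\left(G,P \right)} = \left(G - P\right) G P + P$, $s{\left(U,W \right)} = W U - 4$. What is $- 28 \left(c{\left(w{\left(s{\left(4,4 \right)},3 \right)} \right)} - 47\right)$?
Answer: $\frac{435568}{331} \approx 1315.9$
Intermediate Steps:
$s{\left(U,W \right)} = -4 + U W$ ($s{\left(U,W \right)} = U W - 4 = -4 + U W$)
$w{\left(G,P \right)} = P + G P \left(G - P\right)$ ($w{\left(G,P \right)} = G \left(G - P\right) P + P = G P \left(G - P\right) + P = P + G P \left(G - P\right)$)
$c{\left(E \right)} = \frac{1}{4 + E}$ ($c{\left(E \right)} = 1 \frac{1}{4 + E} = \frac{1}{4 + E}$)
$- 28 \left(c{\left(w{\left(s{\left(4,4 \right)},3 \right)} \right)} - 47\right) = - 28 \left(\frac{1}{4 + 3 \left(1 + \left(-4 + 4 \cdot 4\right)^{2} - \left(-4 + 4 \cdot 4\right) 3\right)} - 47\right) = - 28 \left(\frac{1}{4 + 3 \left(1 + \left(-4 + 16\right)^{2} - \left(-4 + 16\right) 3\right)} - 47\right) = - 28 \left(\frac{1}{4 + 3 \left(1 + 12^{2} - 12 \cdot 3\right)} - 47\right) = - 28 \left(\frac{1}{4 + 3 \left(1 + 144 - 36\right)} - 47\right) = - 28 \left(\frac{1}{4 + 3 \cdot 109} - 47\right) = - 28 \left(\frac{1}{4 + 327} - 47\right) = - 28 \left(\frac{1}{331} - 47\right) = \left(-28\right) \left(- \frac{15556}{331}\right) = \frac{435568}{331}$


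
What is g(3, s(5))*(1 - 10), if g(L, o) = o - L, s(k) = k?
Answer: -18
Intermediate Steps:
g(3, s(5))*(1 - 10) = (5 - 1*3)*(1 - 10) = (5 - 3)*(-9) = 2*(-9) = -18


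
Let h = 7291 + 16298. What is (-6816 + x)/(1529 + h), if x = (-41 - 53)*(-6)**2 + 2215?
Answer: -7985/25118 ≈ -0.31790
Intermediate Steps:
x = -1169 (x = -94*36 + 2215 = -3384 + 2215 = -1169)
h = 23589
(-6816 + x)/(1529 + h) = (-6816 - 1169)/(1529 + 23589) = -7985/25118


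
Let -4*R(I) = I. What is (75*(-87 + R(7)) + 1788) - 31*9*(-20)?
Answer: 2847/4 ≈ 711.75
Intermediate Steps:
R(I) = -I/4
(75*(-87 + R(7)) + 1788) - 31*9*(-20) = (75*(-87 - ¼*7) + 1788) - 31*9*(-20) = (75*(-87 - 7/4) + 1788) - 279*(-20) = (75*(-355/4) + 1788) + 5580 = (-26625/4 + 1788) + 5580 = -19473/4 + 5580 = 2847/4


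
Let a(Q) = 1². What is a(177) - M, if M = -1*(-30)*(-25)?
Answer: 751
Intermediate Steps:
a(Q) = 1
M = -750 (M = 30*(-25) = -750)
a(177) - M = 1 - 1*(-750) = 1 + 750 = 751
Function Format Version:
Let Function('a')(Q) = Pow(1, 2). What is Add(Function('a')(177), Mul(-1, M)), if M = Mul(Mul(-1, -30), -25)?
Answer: 751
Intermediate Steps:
Function('a')(Q) = 1
M = -750 (M = Mul(30, -25) = -750)
Add(Function('a')(177), Mul(-1, M)) = Add(1, Mul(-1, -750)) = Add(1, 750) = 751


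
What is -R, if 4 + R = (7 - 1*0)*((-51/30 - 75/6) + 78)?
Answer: -2213/5 ≈ -442.60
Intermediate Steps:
R = 2213/5 (R = -4 + (7 - 1*0)*((-51/30 - 75/6) + 78) = -4 + (7 + 0)*((-51*1/30 - 75*1/6) + 78) = -4 + 7*((-17/10 - 25/2) + 78) = -4 + 7*(-71/5 + 78) = -4 + 7*(319/5) = -4 + 2233/5 = 2213/5 ≈ 442.60)
-R = -1*2213/5 = -2213/5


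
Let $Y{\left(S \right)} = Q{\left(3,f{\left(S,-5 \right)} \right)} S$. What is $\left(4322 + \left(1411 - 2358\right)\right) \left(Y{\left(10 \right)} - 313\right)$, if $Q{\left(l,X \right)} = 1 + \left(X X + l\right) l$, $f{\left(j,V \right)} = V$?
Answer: $1812375$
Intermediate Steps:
$Q{\left(l,X \right)} = 1 + l \left(l + X^{2}\right)$ ($Q{\left(l,X \right)} = 1 + \left(X^{2} + l\right) l = 1 + \left(l + X^{2}\right) l = 1 + l \left(l + X^{2}\right)$)
$Y{\left(S \right)} = 85 S$ ($Y{\left(S \right)} = \left(1 + 3^{2} + 3 \left(-5\right)^{2}\right) S = \left(1 + 9 + 3 \cdot 25\right) S = \left(1 + 9 + 75\right) S = 85 S$)
$\left(4322 + \left(1411 - 2358\right)\right) \left(Y{\left(10 \right)} - 313\right) = \left(4322 + \left(1411 - 2358\right)\right) \left(85 \cdot 10 - 313\right) = \left(4322 + \left(1411 - 2358\right)\right) \left(850 - 313\right) = \left(4322 - 947\right) 537 = 3375 \cdot 537 = 1812375$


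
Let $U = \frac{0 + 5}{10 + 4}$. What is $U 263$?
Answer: $\frac{1315}{14} \approx 93.929$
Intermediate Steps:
$U = \frac{5}{14} \approx 0.35714$
$U 263 = \frac{5}{14} \cdot 263 = \frac{1315}{14}$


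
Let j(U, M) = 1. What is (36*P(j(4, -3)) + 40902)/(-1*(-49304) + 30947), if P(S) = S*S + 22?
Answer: 41730/80251 ≈ 0.51999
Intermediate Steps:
P(S) = 22 + S² (P(S) = S² + 22 = 22 + S²)
(36*P(j(4, -3)) + 40902)/(-1*(-49304) + 30947) = (36*(22 + 1²) + 40902)/(-1*(-49304) + 30947) = (36*(22 + 1) + 40902)/(49304 + 30947) = (36*23 + 40902)/80251 = (828 + 40902)*(1/80251) = 41730*(1/80251) = 41730/80251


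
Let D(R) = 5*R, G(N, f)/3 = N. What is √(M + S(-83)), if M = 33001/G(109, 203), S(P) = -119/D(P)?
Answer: 2*√465954245310/135705 ≈ 10.060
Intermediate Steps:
G(N, f) = 3*N
S(P) = -119/(5*P) (S(P) = -119*1/(5*P) = -119/(5*P))
M = 33001/327 (M = 33001/((3*109)) = 33001/327 ≈ 100.92)
√(M + S(-83)) = √(33001/327 - 119/5/(-83)) = √(33001/327 - 119/5*(-1/83)) = √(33001/327 + 119/415) = √(13734328/135705) = 2*√465954245310/135705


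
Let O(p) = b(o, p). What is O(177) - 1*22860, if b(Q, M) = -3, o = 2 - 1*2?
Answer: -22863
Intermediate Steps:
o = 0 (o = 2 - 2 = 0)
O(p) = -3
O(177) - 1*22860 = -3 - 1*22860 = -3 - 22860 = -22863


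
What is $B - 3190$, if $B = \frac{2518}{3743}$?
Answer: $- \frac{11937652}{3743} \approx -3189.3$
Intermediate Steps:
$B = \frac{2518}{3743}$ ($B = 2518 \cdot \frac{1}{3743} = \frac{2518}{3743} \approx 0.67272$)
$B - 3190 = \frac{2518}{3743} - 3190 = - \frac{11937652}{3743}$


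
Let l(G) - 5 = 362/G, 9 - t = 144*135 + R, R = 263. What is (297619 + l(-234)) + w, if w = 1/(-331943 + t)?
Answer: 72453507578/243441 ≈ 2.9762e+5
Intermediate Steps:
t = -19694 (t = 9 - (144*135 + 263) = 9 - (19440 + 263) = 9 - 1*19703 = 9 - 19703 = -19694)
w = -1/351637 (w = 1/(-331943 - 19694) = 1/(-351637) = -1/351637 ≈ -2.8438e-6)
l(G) = 5 + 362/G
(297619 + l(-234)) + w = (297619 + (5 + 362/(-234))) - 1/351637 = (297619 + (5 + 362*(-1/234))) - 1/351637 = (297619 + (5 - 181/117)) - 1/351637 = (297619 + 404/117) - 1/351637 = 34821827/117 - 1/351637 = 72453507578/243441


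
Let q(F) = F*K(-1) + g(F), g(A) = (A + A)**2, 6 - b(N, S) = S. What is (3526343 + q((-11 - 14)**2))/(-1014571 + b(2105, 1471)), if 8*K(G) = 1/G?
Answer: -40710119/8128288 ≈ -5.0084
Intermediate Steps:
K(G) = 1/(8*G)
b(N, S) = 6 - S
g(A) = 4*A**2 (g(A) = (2*A)**2 = 4*A**2)
q(F) = 4*F**2 - F/8 (q(F) = F*((1/8)/(-1)) + 4*F**2 = F*((1/8)*(-1)) + 4*F**2 = F*(-1/8) + 4*F**2 = -F/8 + 4*F**2 = 4*F**2 - F/8)
(3526343 + q((-11 - 14)**2))/(-1014571 + b(2105, 1471)) = (3526343 + (-11 - 14)**2*(-1 + 32*(-11 - 14)**2)/8)/(-1014571 + (6 - 1*1471)) = (3526343 + (1/8)*(-25)**2*(-1 + 32*(-25)**2))/(-1014571 + (6 - 1471)) = (3526343 + (1/8)*625*(-1 + 32*625))/(-1014571 - 1465) = (3526343 + (1/8)*625*(-1 + 20000))/(-1016036) = (3526343 + (1/8)*625*19999)*(-1/1016036) = (3526343 + 12499375/8)*(-1/1016036) = (40710119/8)*(-1/1016036) = -40710119/8128288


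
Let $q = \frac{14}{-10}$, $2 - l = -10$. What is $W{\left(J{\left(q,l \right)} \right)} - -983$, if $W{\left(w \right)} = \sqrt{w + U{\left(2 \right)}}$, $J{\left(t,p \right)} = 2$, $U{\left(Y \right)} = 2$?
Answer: $985$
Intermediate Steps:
$l = 12$ ($l = 2 - -10 = 2 + 10 = 12$)
$q = - \frac{7}{5}$ ($q = 14 \left(- \frac{1}{10}\right) = - \frac{7}{5} \approx -1.4$)
$W{\left(w \right)} = \sqrt{2 + w}$ ($W{\left(w \right)} = \sqrt{w + 2} = \sqrt{2 + w}$)
$W{\left(J{\left(q,l \right)} \right)} - -983 = \sqrt{2 + 2} - -983 = \sqrt{4} + 983 = 2 + 983 = 985$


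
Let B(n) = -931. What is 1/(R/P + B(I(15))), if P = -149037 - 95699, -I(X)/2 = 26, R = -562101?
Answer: -244736/227287115 ≈ -0.0010768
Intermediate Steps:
I(X) = -52 (I(X) = -2*26 = -52)
P = -244736
1/(R/P + B(I(15))) = 1/(-562101/(-244736) - 931) = 1/(-562101*(-1/244736) - 931) = 1/(562101/244736 - 931) = 1/(-227287115/244736) = -244736/227287115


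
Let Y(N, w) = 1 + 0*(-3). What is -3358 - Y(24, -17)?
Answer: -3359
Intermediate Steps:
Y(N, w) = 1 (Y(N, w) = 1 + 0 = 1)
-3358 - Y(24, -17) = -3358 - 1*1 = -3358 - 1 = -3359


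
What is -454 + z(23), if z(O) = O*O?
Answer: 75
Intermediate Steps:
z(O) = O**2
-454 + z(23) = -454 + 23**2 = -454 + 529 = 75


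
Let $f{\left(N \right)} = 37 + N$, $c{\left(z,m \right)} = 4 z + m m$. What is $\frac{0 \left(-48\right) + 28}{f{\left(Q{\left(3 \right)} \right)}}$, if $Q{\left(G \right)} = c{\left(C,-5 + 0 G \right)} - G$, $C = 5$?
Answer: $\frac{28}{79} \approx 0.35443$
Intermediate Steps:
$c{\left(z,m \right)} = m^{2} + 4 z$ ($c{\left(z,m \right)} = 4 z + m^{2} = m^{2} + 4 z$)
$Q{\left(G \right)} = 45 - G$ ($Q{\left(G \right)} = \left(\left(-5 + 0 G\right)^{2} + 4 \cdot 5\right) - G = \left(\left(-5 + 0\right)^{2} + 20\right) - G = \left(\left(-5\right)^{2} + 20\right) - G = \left(25 + 20\right) - G = 45 - G$)
$\frac{0 \left(-48\right) + 28}{f{\left(Q{\left(3 \right)} \right)}} = \frac{0 \left(-48\right) + 28}{37 + \left(45 - 3\right)} = \frac{0 + 28}{37 + \left(45 - 3\right)} = \frac{28}{37 + 42} = \frac{28}{79}$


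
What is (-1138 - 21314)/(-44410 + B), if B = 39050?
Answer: 5613/1340 ≈ 4.1888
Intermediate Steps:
(-1138 - 21314)/(-44410 + B) = (-1138 - 21314)/(-44410 + 39050) = -22452/(-5360) = -22452*(-1/5360) = 5613/1340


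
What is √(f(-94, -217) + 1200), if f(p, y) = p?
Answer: √1106 ≈ 33.257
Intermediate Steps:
√(f(-94, -217) + 1200) = √(-94 + 1200) = √1106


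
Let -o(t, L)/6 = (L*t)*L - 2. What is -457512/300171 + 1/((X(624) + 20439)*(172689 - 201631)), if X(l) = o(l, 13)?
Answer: -2702485634584823/1773085329890790 ≈ -1.5242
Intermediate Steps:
o(t, L) = 12 - 6*t*L² (o(t, L) = -6*((L*t)*L - 2) = -6*(t*L² - 2) = -6*(-2 + t*L²) = 12 - 6*t*L²)
X(l) = 12 - 1014*l (X(l) = 12 - 6*l*13² = 12 - 6*l*169 = 12 - 1014*l)
-457512/300171 + 1/((X(624) + 20439)*(172689 - 201631)) = -457512/300171 + 1/(((12 - 1014*624) + 20439)*(172689 - 201631)) = -457512*1/300171 + 1/(((12 - 632736) + 20439)*(-28942)) = -152504/100057 - 1/28942/(-632724 + 20439) = -152504/100057 - 1/28942/(-612285) = -152504/100057 - 1/612285*(-1/28942) = -152504/100057 + 1/17720752470 = -2702485634584823/1773085329890790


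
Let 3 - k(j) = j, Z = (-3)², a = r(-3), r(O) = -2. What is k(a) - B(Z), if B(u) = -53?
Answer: 58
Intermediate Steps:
a = -2
Z = 9
k(j) = 3 - j
k(a) - B(Z) = (3 - 1*(-2)) - 1*(-53) = (3 + 2) + 53 = 5 + 53 = 58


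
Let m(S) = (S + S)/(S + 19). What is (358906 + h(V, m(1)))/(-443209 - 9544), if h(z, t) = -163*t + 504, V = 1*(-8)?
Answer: -3593937/4527530 ≈ -0.79380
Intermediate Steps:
m(S) = 2*S/(19 + S) (m(S) = (2*S)/(19 + S) = 2*S/(19 + S))
V = -8
h(z, t) = 504 - 163*t
(358906 + h(V, m(1)))/(-443209 - 9544) = (358906 + (504 - 326/(19 + 1)))/(-443209 - 9544) = (358906 + (504 - 326/20))/(-452753) = (358906 + (504 - 326/20))*(-1/452753) = (358906 + (504 - 163*⅒))*(-1/452753) = (358906 + (504 - 163/10))*(-1/452753) = (358906 + 4877/10)*(-1/452753) = (3593937/10)*(-1/452753) = -3593937/4527530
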